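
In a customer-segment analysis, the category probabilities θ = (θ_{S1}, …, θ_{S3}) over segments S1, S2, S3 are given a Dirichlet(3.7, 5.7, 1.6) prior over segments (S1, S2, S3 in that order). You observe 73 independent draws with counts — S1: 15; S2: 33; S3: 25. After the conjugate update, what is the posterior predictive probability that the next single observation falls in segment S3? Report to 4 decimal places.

0.3167

The Dirichlet prior is conjugate to the Multinomial likelihood: each posterior αⱼ = prior αⱼ + observed count nⱼ.
Posterior concentration: (18.7, 38.7, 26.6), total = 84.0.
P(next = S3 | data) = α_{S3}/Σα = 0.3167.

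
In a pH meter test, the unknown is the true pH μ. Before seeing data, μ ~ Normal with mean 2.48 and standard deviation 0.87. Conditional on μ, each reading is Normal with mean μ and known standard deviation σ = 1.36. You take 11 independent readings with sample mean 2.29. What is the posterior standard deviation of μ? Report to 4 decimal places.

For Normal data with known variance σ², a Normal(μ₀, σ₀²) prior on μ is conjugate. Posterior precision = 1/σ₀² + n/σ²; posterior mean is the precision-weighted average of μ₀ and x̄.
σ₀² = 0.87² = 0.7569, σ² = 1.36² = 1.8496; σ² + n·σ₀² = 1.8496 + 11·0.7569 = 10.1755.
Posterior precision = 1/σ₀² + n/σ² = 1/0.7569 + 11/1.8496 = (σ² + n·σ₀²)/(σ₀²σ²) = 10.1755/(0.7569·1.8496); posterior variance σₙ² = σ₀²σ²/(σ² + n·σ₀²) = 0.7569·1.8496/10.1755 = 0.137582.
Posterior SD = √σₙ² = √(0.7569·1.8496/10.1755) = 0.3709.

0.3709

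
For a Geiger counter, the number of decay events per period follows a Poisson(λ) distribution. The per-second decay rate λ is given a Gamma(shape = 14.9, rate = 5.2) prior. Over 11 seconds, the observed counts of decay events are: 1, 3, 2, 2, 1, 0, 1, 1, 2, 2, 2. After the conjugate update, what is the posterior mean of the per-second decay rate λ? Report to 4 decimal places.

1.9691

With a Gamma(shape α, rate β) prior, the Poisson likelihood is conjugate: the posterior is Gamma(α + ΣXᵢ, β + n).
Sum of counts S = 17 over n = 11 seconds.
Posterior: Gamma(α+S, β+n) = Gamma(14.9+17, 5.2+11) = Gamma(31.9, 16.2).
Posterior mean = α/β = 31.9/16.2 = 1.9691.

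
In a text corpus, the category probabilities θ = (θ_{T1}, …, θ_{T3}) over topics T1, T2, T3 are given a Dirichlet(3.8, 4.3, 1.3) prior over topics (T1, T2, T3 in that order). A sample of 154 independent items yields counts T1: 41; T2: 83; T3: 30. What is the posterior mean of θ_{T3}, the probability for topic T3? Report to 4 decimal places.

The Dirichlet prior is conjugate to the Multinomial likelihood: each posterior αⱼ = prior αⱼ + observed count nⱼ.
Posterior concentration: (44.8, 87.3, 31.3), total = 163.4.
E[θ_{T3}|data] = α_{T3}/Σα = 31.3/163.4 = 0.1916.

0.1916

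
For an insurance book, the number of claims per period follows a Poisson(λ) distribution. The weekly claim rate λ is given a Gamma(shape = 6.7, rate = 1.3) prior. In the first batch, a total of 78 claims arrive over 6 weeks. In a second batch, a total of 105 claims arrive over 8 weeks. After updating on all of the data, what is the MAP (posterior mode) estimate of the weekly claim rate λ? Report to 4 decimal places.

With a Gamma(shape α, rate β) prior, the Poisson likelihood is conjugate: the posterior is Gamma(α + ΣXᵢ, β + n).
After batch 1: Gamma(α+S, β+n) = Gamma(6.7+78, 1.3+6) = Gamma(84.7, 7.3).
After batch 2: Gamma(α+S, β+n) = Gamma(84.7+105, 7.3+8) = Gamma(189.7, 15.3).
Mode of Gamma(α,β) for α≥1 is (α−1)/β = 188.7/15.3 = 12.3333.

12.3333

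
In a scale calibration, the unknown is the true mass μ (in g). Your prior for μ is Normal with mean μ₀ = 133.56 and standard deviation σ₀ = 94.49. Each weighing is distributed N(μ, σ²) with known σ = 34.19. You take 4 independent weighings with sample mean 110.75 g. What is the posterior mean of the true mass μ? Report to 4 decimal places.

111.4729

For Normal data with known variance σ², a Normal(μ₀, σ₀²) prior on μ is conjugate. Posterior precision = 1/σ₀² + n/σ²; posterior mean is the precision-weighted average of μ₀ and x̄.
n·x̄ = 4·110.75 = 443.
σ₀² = 94.49² = 8928.3601, σ² = 34.19² = 1168.9561; σ² + n·σ₀² = 1168.9561 + 4·8928.3601 = 36882.3965.
Posterior mean = (μ₀/σ₀² + n·x̄/σ²)/(1/σ₀² + n/σ²) = (σ²·μ₀ + σ₀²·n·x̄)/(σ² + n·σ₀²) = (1168.9561·133.56 + 8928.3601·443)/36882.3965 = 4111389.301016/36882.3965 = 111.4729.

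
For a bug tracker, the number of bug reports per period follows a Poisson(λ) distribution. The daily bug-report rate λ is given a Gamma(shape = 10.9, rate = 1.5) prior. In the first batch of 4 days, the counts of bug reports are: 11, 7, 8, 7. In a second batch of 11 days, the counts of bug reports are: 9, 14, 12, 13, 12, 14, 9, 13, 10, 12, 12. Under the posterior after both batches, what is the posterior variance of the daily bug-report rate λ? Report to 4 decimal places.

With a Gamma(shape α, rate β) prior, the Poisson likelihood is conjugate: the posterior is Gamma(α + ΣXᵢ, β + n).
Batch 1: sum of counts S = 33 over n = 4 days.
After batch 1: Gamma(α+S, β+n) = Gamma(10.9+33, 1.5+4) = Gamma(43.9, 5.5).
Batch 2: sum of counts S = 130 over n = 11 days.
After batch 2: Gamma(α+S, β+n) = Gamma(43.9+130, 5.5+11) = Gamma(173.9, 16.5).
Var = α/β² = 173.9/16.5² = 0.6388.

0.6388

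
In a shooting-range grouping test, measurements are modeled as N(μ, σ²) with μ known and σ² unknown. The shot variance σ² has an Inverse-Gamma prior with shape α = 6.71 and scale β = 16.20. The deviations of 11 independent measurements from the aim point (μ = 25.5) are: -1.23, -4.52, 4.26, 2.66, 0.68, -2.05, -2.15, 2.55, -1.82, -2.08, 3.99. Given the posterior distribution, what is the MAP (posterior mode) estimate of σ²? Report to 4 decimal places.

With known mean μ and an Inverse-Gamma(α, β) prior on σ², the Normal likelihood is conjugate: posterior is Inv-Gamma(α + n/2, β + Σ(xᵢ−μ)²/2).
Σ(xᵢ−μ)² = (-1.23)² + (-4.52)² + (4.26)² + (2.66)² + (0.68)² + (-2.05)² + (-2.15)² + (2.55)² + (-1.82)² + (-2.08)² + (3.99)² = 86.5153.
Posterior: Inv-Gamma(6.71 + 11/2, 16.20 + 86.5153/2) = Inv-Gamma(12.21, 59.45765).
Mode = β/(α+1) = 59.45765/13.21 = 4.5010.

4.5010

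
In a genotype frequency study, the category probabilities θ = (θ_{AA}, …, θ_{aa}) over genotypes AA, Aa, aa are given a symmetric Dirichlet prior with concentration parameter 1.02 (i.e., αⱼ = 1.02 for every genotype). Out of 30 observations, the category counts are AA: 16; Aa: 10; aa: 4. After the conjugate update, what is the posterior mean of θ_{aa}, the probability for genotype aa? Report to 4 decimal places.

0.1518

The Dirichlet prior is conjugate to the Multinomial likelihood: each posterior αⱼ = prior αⱼ + observed count nⱼ.
Posterior concentration: (17.02, 11.02, 5.02), total = 33.06.
E[θ_{aa}|data] = α_{aa}/Σα = 5.02/33.06 = 0.1518.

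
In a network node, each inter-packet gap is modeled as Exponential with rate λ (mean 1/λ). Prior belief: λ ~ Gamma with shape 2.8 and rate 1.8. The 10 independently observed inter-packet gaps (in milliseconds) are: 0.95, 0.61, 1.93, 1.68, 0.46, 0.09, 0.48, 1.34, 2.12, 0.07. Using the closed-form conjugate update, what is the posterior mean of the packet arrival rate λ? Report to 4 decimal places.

With a Gamma(shape α, rate β) prior on the exponential rate λ, the posterior after n observations with total T = Σxᵢ is Gamma(α+n, β+T).
Sum of observations T = 9.73 milliseconds; n = 10.
Posterior: Gamma(2.8+10, 1.8+9.73) = Gamma(12.8, 11.53).
Posterior mean of λ = α/β = 12.8/11.53 = 1.1101.

1.1101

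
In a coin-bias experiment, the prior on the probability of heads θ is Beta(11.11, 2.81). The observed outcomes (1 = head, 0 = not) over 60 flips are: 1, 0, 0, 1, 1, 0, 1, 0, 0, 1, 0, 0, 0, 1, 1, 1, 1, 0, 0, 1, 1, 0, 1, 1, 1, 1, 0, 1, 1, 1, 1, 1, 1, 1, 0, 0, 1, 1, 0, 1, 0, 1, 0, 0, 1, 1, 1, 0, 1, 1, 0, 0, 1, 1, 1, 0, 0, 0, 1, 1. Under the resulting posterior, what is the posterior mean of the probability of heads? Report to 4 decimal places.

0.6373

The Beta prior is conjugate to a Binomial/Bernoulli likelihood; the update adds successes to α and failures to β.
Posterior: Beta(α+k, β+n−k) = Beta(11.11+36, 2.81+24) = Beta(47.11, 26.81).
Posterior mean = α/(α+β) = 47.11/73.92 = 0.6373.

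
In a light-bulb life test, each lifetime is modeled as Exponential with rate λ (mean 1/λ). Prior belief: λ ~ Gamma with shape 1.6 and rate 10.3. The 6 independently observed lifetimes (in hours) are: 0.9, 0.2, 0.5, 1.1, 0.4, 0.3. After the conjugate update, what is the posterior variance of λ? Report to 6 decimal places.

0.040492

With a Gamma(shape α, rate β) prior on the exponential rate λ, the posterior after n observations with total T = Σxᵢ is Gamma(α+n, β+T).
Sum of observations T = 3.4 hours; n = 6.
Posterior: Gamma(1.6+6, 10.3+3.4) = Gamma(7.6, 13.7).
Var = α/β² = 0.040492.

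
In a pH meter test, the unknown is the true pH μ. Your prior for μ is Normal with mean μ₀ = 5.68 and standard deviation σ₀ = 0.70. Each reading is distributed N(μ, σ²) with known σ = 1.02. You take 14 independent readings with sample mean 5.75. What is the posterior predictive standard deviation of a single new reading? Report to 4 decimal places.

1.0512

For Normal data with known variance σ², a Normal(μ₀, σ₀²) prior on μ is conjugate. Posterior precision = 1/σ₀² + n/σ²; posterior mean is the precision-weighted average of μ₀ and x̄.
σ₀² = 0.70² = 0.49, σ² = 1.02² = 1.0404; σ² + n·σ₀² = 1.0404 + 14·0.49 = 7.9004.
Posterior precision = 1/σ₀² + n/σ² = 1/0.49 + 14/1.0404 = (σ² + n·σ₀²)/(σ₀²σ²) = 7.9004/(0.49·1.0404); posterior variance σₙ² = σ₀²σ²/(σ² + n·σ₀²) = 0.49·1.0404/7.9004 = 0.064528.
Predictive variance for one new observation = σₙ² + σ² = 0.49·1.0404/7.9004 + 1.0404 = σ²·(σ₀² + 7.9004)/7.9004 = 1.0404·8.3904/7.9004 = 1.104928; SD = √(1.0404·8.3904/7.9004) = 1.0512.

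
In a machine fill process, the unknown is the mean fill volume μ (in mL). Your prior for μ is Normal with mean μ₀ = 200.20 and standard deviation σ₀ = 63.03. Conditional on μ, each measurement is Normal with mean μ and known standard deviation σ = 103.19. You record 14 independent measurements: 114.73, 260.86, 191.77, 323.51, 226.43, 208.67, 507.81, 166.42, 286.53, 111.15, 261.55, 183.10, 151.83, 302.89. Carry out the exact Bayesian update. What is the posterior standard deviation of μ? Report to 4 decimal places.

For Normal data with known variance σ², a Normal(μ₀, σ₀²) prior on μ is conjugate. Posterior precision = 1/σ₀² + n/σ²; posterior mean is the precision-weighted average of μ₀ and x̄.
σ₀² = 63.03² = 3972.7809, σ² = 103.19² = 10648.1761; σ² + n·σ₀² = 10648.1761 + 14·3972.7809 = 66267.1087.
Posterior precision = 1/σ₀² + n/σ² = 1/3972.7809 + 14/10648.1761 = (σ² + n·σ₀²)/(σ₀²σ²) = 66267.1087/(3972.7809·10648.1761); posterior variance σₙ² = σ₀²σ²/(σ² + n·σ₀²) = 3972.7809·10648.1761/66267.1087 = 638.369041.
Posterior SD = √σₙ² = √(3972.7809·10648.1761/66267.1087) = 25.2660.

25.2660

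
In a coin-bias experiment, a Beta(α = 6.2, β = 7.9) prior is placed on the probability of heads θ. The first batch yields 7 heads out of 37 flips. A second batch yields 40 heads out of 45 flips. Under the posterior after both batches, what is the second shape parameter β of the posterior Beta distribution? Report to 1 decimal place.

42.9

The Beta prior is conjugate to a Binomial/Bernoulli likelihood; the update adds successes to α and failures to β.
After batch 1: Beta(6.2+7, 7.9+30) = Beta(13.2, 37.9).
After batch 2: Beta(13.2+40, 37.9+5) = Beta(53.2, 42.9).
Posterior β = 42.9.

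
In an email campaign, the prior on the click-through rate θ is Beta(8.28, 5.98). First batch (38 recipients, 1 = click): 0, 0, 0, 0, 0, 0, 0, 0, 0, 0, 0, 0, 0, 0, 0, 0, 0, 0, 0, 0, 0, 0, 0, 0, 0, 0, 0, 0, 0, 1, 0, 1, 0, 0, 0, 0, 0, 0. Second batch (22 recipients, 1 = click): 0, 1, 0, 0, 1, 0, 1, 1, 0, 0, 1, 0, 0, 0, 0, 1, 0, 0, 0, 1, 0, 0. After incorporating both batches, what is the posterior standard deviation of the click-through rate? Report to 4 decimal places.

The Beta prior is conjugate to a Binomial/Bernoulli likelihood; the update adds successes to α and failures to β.
After batch 1: Beta(8.28+2, 5.98+36) = Beta(10.28, 41.98).
After batch 2: Beta(10.28+7, 41.98+15) = Beta(17.28, 56.98).
Var = αβ/((α+β)²(α+β+1)) = 17.28·56.98/(74.26²·75.26) = 0.00237242; SD = √0.00237242 = 0.0487.

0.0487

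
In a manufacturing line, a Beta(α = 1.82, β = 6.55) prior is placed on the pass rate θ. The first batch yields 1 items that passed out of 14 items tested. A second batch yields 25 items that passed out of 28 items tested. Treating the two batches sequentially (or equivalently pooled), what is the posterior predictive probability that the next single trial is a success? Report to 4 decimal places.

0.5523

The Beta prior is conjugate to a Binomial/Bernoulli likelihood; the update adds successes to α and failures to β.
After batch 1: Beta(1.82+1, 6.55+13) = Beta(2.82, 19.55).
After batch 2: Beta(2.82+25, 19.55+3) = Beta(27.82, 22.55).
For a single future Bernoulli trial, P(success | data) = α/(α+β) = 0.5523.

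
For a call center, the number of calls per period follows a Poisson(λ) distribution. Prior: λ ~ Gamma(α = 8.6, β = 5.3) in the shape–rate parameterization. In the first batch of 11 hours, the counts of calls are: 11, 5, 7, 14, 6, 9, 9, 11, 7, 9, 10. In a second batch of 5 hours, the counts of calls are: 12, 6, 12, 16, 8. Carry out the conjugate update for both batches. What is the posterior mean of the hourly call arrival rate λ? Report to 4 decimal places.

With a Gamma(shape α, rate β) prior, the Poisson likelihood is conjugate: the posterior is Gamma(α + ΣXᵢ, β + n).
Batch 1: sum of counts S = 98 over n = 11 hours.
After batch 1: Gamma(α+S, β+n) = Gamma(8.6+98, 5.3+11) = Gamma(106.6, 16.3).
Batch 2: sum of counts S = 54 over n = 5 hours.
After batch 2: Gamma(α+S, β+n) = Gamma(106.6+54, 16.3+5) = Gamma(160.6, 21.3).
Posterior mean = α/β = 160.6/21.3 = 7.5399.

7.5399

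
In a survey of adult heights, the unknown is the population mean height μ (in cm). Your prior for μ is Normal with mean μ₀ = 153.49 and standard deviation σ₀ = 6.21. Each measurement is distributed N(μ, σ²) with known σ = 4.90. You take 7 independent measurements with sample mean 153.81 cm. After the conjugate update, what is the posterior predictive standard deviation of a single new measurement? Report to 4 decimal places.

5.2115

For Normal data with known variance σ², a Normal(μ₀, σ₀²) prior on μ is conjugate. Posterior precision = 1/σ₀² + n/σ²; posterior mean is the precision-weighted average of μ₀ and x̄.
σ₀² = 6.21² = 38.5641, σ² = 4.90² = 24.01; σ² + n·σ₀² = 24.01 + 7·38.5641 = 293.9587.
Posterior precision = 1/σ₀² + n/σ² = 1/38.5641 + 7/24.01 = (σ² + n·σ₀²)/(σ₀²σ²) = 293.9587/(38.5641·24.01); posterior variance σₙ² = σ₀²σ²/(σ² + n·σ₀²) = 38.5641·24.01/293.9587 = 3.149844.
Predictive variance for one new observation = σₙ² + σ² = 38.5641·24.01/293.9587 + 24.01 = σ²·(σ₀² + 293.9587)/293.9587 = 24.01·332.5228/293.9587 = 27.159844; SD = √(24.01·332.5228/293.9587) = 5.2115.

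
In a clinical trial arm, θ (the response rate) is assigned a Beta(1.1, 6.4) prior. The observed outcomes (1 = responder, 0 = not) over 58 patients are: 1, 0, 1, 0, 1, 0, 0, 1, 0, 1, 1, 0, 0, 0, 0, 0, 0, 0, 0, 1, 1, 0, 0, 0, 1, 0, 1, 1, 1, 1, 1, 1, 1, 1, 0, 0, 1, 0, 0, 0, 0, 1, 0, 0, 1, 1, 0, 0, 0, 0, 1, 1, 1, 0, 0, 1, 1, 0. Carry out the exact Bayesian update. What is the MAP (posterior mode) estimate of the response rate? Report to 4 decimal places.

The Beta prior is conjugate to a Binomial/Bernoulli likelihood; the update adds successes to α and failures to β.
Posterior: Beta(α+k, β+n−k) = Beta(1.1+26, 6.4+32) = Beta(27.1, 38.4).
Mode of Beta(a,b) for a,b>1 is (a−1)/(a+b−2) = 26.1/63.5 = 0.4110.

0.4110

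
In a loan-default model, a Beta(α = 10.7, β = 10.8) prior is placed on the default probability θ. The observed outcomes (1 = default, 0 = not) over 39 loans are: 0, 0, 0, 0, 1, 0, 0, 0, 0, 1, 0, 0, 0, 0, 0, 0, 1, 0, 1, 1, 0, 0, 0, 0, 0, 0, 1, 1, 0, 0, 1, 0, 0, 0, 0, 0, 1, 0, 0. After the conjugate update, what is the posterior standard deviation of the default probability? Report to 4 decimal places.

The Beta prior is conjugate to a Binomial/Bernoulli likelihood; the update adds successes to α and failures to β.
Posterior: Beta(α+k, β+n−k) = Beta(10.7+9, 10.8+30) = Beta(19.7, 40.8).
Var = αβ/((α+β)²(α+β+1)) = 19.7·40.8/(60.5²·61.5) = 0.00357059; SD = √0.00357059 = 0.0598.

0.0598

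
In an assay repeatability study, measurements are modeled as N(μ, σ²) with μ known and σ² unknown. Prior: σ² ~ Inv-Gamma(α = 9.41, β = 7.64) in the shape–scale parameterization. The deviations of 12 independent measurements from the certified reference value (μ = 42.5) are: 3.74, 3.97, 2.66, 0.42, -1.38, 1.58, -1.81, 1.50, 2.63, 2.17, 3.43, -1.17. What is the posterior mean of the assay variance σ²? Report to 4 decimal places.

3.0176

With known mean μ and an Inverse-Gamma(α, β) prior on σ², the Normal likelihood is conjugate: posterior is Inv-Gamma(α + n/2, β + Σ(xᵢ−μ)²/2).
Σ(xᵢ−μ)² = (3.74)² + (3.97)² + (2.66)² + (0.42)² + (-1.38)² + (1.58)² + (-1.81)² + (1.50)² + (2.63)² + (2.17)² + (3.43)² + (-1.17)² = 71.6870.
Posterior: Inv-Gamma(9.41 + 12/2, 7.64 + 71.6870/2) = Inv-Gamma(15.41, 43.48350).
E[σ²|data] = β/(α−1) = 43.48350/14.41 = 3.0176.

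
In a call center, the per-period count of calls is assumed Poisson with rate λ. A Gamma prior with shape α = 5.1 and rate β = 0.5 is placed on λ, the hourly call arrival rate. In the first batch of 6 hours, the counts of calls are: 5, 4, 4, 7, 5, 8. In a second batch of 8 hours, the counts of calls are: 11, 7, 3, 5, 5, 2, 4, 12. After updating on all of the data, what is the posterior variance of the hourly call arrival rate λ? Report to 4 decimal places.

0.4143

With a Gamma(shape α, rate β) prior, the Poisson likelihood is conjugate: the posterior is Gamma(α + ΣXᵢ, β + n).
Batch 1: sum of counts S = 33 over n = 6 hours.
After batch 1: Gamma(α+S, β+n) = Gamma(5.1+33, 0.5+6) = Gamma(38.1, 6.5).
Batch 2: sum of counts S = 49 over n = 8 hours.
After batch 2: Gamma(α+S, β+n) = Gamma(38.1+49, 6.5+8) = Gamma(87.1, 14.5).
Var = α/β² = 87.1/14.5² = 0.4143.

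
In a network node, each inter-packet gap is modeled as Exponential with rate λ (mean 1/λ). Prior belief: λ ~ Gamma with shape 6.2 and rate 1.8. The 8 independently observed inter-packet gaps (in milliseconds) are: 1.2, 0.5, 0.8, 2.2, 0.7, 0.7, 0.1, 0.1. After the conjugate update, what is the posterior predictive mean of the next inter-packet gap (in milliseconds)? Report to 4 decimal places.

With a Gamma(shape α, rate β) prior on the exponential rate λ, the posterior after n observations with total T = Σxᵢ is Gamma(α+n, β+T).
Sum of observations T = 6.3 milliseconds; n = 8.
Posterior: Gamma(6.2+8, 1.8+6.3) = Gamma(14.2, 8.1).
The predictive distribution for the next observation is Lomax; its mean is β/(α−1) = 8.1/13.2 = 0.6136.

0.6136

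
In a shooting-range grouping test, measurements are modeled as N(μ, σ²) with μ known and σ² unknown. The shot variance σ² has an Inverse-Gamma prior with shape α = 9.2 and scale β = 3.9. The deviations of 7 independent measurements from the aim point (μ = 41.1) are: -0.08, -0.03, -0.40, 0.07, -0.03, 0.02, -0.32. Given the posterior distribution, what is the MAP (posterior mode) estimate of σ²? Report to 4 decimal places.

With known mean μ and an Inverse-Gamma(α, β) prior on σ², the Normal likelihood is conjugate: posterior is Inv-Gamma(α + n/2, β + Σ(xᵢ−μ)²/2).
Σ(xᵢ−μ)² = (-0.08)² + (-0.03)² + (-0.40)² + (0.07)² + (-0.03)² + (0.02)² + (-0.32)² = 0.2759.
Posterior: Inv-Gamma(9.2 + 7/2, 3.9 + 0.2759/2) = Inv-Gamma(12.70, 4.03795).
Mode = β/(α+1) = 4.03795/13.70 = 0.2947.

0.2947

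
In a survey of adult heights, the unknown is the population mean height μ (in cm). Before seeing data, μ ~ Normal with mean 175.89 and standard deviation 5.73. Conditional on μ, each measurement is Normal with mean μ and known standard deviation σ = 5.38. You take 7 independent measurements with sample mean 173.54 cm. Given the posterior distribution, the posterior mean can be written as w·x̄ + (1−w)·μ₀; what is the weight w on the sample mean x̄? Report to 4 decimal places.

For Normal data with known variance σ², a Normal(μ₀, σ₀²) prior on μ is conjugate. Posterior precision = 1/σ₀² + n/σ²; posterior mean is the precision-weighted average of μ₀ and x̄.
σ₀² = 5.73² = 32.8329, σ² = 5.38² = 28.9444. Prior precision 1/σ₀² = 1/32.8329; data precision n/σ² = 7/28.9444.
w = (n/σ²)/(1/σ₀² + n/σ²) = n·σ₀²/(σ² + n·σ₀²) = 7·32.8329/(28.9444 + 7·32.8329) = 229.8303/258.7747 = 0.8881.

0.8881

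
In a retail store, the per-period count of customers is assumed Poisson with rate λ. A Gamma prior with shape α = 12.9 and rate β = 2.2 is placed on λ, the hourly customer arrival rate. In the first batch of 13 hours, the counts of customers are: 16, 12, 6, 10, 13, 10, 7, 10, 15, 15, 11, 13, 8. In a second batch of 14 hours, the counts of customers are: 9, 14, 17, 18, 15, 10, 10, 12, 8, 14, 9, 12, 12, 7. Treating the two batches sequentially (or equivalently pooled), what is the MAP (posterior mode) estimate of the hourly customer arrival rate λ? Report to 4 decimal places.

With a Gamma(shape α, rate β) prior, the Poisson likelihood is conjugate: the posterior is Gamma(α + ΣXᵢ, β + n).
Batch 1: sum of counts S = 146 over n = 13 hours.
After batch 1: Gamma(α+S, β+n) = Gamma(12.9+146, 2.2+13) = Gamma(158.9, 15.2).
Batch 2: sum of counts S = 167 over n = 14 hours.
After batch 2: Gamma(α+S, β+n) = Gamma(158.9+167, 15.2+14) = Gamma(325.9, 29.2).
Mode of Gamma(α,β) for α≥1 is (α−1)/β = 324.9/29.2 = 11.1267.

11.1267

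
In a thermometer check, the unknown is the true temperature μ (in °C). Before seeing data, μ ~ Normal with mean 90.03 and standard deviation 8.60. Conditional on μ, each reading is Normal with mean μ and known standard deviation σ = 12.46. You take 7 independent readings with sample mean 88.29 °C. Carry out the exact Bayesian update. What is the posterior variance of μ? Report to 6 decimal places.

For Normal data with known variance σ², a Normal(μ₀, σ₀²) prior on μ is conjugate. Posterior precision = 1/σ₀² + n/σ²; posterior mean is the precision-weighted average of μ₀ and x̄.
σ₀² = 8.60² = 73.96, σ² = 12.46² = 155.2516; σ² + n·σ₀² = 155.2516 + 7·73.96 = 672.9716.
Posterior precision = 1/σ₀² + n/σ² = 1/73.96 + 7/155.2516 = (σ² + n·σ₀²)/(σ₀²σ²) = 672.9716/(73.96·155.2516); posterior variance σₙ² = σ₀²σ²/(σ² + n·σ₀²) = 73.96·155.2516/672.9716 = 17.062248.

17.062248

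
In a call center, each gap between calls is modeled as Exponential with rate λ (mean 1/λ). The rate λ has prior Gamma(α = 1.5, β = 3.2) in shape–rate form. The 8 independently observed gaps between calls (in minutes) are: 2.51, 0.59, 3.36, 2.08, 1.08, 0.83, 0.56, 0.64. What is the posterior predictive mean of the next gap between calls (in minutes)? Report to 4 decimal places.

With a Gamma(shape α, rate β) prior on the exponential rate λ, the posterior after n observations with total T = Σxᵢ is Gamma(α+n, β+T).
Sum of observations T = 11.65 minutes; n = 8.
Posterior: Gamma(1.5+8, 3.2+11.65) = Gamma(9.5, 14.85).
The predictive distribution for the next observation is Lomax; its mean is β/(α−1) = 14.85/8.5 = 1.7471.

1.7471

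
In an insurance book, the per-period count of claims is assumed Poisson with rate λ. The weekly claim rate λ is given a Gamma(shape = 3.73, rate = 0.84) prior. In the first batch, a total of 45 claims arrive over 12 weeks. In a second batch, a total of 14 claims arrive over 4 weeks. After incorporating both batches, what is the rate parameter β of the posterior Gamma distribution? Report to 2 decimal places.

16.84

With a Gamma(shape α, rate β) prior, the Poisson likelihood is conjugate: the posterior is Gamma(α + ΣXᵢ, β + n).
After batch 1: Gamma(α+S, β+n) = Gamma(3.73+45, 0.84+12) = Gamma(48.73, 12.84).
After batch 2: Gamma(α+S, β+n) = Gamma(48.73+14, 12.84+4) = Gamma(62.73, 16.84).
Posterior β = 16.84.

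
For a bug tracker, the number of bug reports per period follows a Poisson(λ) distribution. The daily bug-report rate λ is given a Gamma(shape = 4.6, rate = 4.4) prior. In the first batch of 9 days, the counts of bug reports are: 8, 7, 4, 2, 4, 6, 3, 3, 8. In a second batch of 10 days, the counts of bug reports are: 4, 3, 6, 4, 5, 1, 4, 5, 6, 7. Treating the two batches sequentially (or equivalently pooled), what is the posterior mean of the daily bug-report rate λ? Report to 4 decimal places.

With a Gamma(shape α, rate β) prior, the Poisson likelihood is conjugate: the posterior is Gamma(α + ΣXᵢ, β + n).
Batch 1: sum of counts S = 45 over n = 9 days.
After batch 1: Gamma(α+S, β+n) = Gamma(4.6+45, 4.4+9) = Gamma(49.6, 13.4).
Batch 2: sum of counts S = 45 over n = 10 days.
After batch 2: Gamma(α+S, β+n) = Gamma(49.6+45, 13.4+10) = Gamma(94.6, 23.4).
Posterior mean = α/β = 94.6/23.4 = 4.0427.

4.0427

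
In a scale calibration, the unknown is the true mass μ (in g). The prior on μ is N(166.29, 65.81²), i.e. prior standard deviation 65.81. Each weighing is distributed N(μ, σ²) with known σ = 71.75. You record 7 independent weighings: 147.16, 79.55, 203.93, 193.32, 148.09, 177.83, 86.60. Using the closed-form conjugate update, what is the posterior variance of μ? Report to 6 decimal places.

For Normal data with known variance σ², a Normal(μ₀, σ₀²) prior on μ is conjugate. Posterior precision = 1/σ₀² + n/σ²; posterior mean is the precision-weighted average of μ₀ and x̄.
σ₀² = 65.81² = 4330.9561, σ² = 71.75² = 5148.0625; σ² + n·σ₀² = 5148.0625 + 7·4330.9561 = 35464.7552.
Posterior precision = 1/σ₀² + n/σ² = 1/4330.9561 + 7/5148.0625 = (σ² + n·σ₀²)/(σ₀²σ²) = 35464.7552/(4330.9561·5148.0625); posterior variance σₙ² = σ₀²σ²/(σ² + n·σ₀²) = 4330.9561·5148.0625/35464.7552 = 628.681421.

628.681421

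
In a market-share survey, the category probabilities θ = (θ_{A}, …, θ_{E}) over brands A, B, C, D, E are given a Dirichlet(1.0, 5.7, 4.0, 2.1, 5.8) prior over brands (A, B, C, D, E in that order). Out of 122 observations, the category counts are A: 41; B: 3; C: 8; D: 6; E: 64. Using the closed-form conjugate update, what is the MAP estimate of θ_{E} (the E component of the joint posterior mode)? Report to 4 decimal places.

The Dirichlet prior is conjugate to the Multinomial likelihood: each posterior αⱼ = prior αⱼ + observed count nⱼ.
Posterior concentration: (42.0, 8.7, 12.0, 8.1, 69.8), total = 140.6.
Joint mode component: (α_{E}−1)/(Σα−K) = 68.8/135.6 = 0.5074.

0.5074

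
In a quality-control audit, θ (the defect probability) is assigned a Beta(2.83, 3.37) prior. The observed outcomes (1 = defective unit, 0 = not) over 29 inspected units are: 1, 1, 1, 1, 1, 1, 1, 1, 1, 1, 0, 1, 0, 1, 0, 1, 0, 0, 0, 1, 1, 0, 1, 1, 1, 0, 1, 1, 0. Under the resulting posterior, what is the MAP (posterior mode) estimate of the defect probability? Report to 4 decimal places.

0.6575

The Beta prior is conjugate to a Binomial/Bernoulli likelihood; the update adds successes to α and failures to β.
Posterior: Beta(α+k, β+n−k) = Beta(2.83+20, 3.37+9) = Beta(22.83, 12.37).
Mode of Beta(a,b) for a,b>1 is (a−1)/(a+b−2) = 21.83/33.20 = 0.6575.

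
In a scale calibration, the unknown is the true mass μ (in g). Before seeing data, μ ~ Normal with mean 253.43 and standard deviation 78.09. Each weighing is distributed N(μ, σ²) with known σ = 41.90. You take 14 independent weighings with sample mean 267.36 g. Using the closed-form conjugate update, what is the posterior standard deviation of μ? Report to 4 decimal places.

For Normal data with known variance σ², a Normal(μ₀, σ₀²) prior on μ is conjugate. Posterior precision = 1/σ₀² + n/σ²; posterior mean is the precision-weighted average of μ₀ and x̄.
σ₀² = 78.09² = 6098.0481, σ² = 41.90² = 1755.61; σ² + n·σ₀² = 1755.61 + 14·6098.0481 = 87128.2834.
Posterior precision = 1/σ₀² + n/σ² = 1/6098.0481 + 14/1755.61 = (σ² + n·σ₀²)/(σ₀²σ²) = 87128.2834/(6098.0481·1755.61); posterior variance σₙ² = σ₀²σ²/(σ² + n·σ₀²) = 6098.0481·1755.61/87128.2834 = 122.873926.
Posterior SD = √σₙ² = √(6098.0481·1755.61/87128.2834) = 11.0849.

11.0849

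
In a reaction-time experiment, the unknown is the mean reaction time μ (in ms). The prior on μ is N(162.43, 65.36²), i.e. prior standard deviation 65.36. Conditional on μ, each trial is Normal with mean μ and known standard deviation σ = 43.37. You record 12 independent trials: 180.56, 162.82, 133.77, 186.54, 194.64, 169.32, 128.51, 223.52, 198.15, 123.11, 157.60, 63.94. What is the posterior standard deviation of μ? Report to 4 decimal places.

For Normal data with known variance σ², a Normal(μ₀, σ₀²) prior on μ is conjugate. Posterior precision = 1/σ₀² + n/σ²; posterior mean is the precision-weighted average of μ₀ and x̄.
σ₀² = 65.36² = 4271.9296, σ² = 43.37² = 1880.9569; σ² + n·σ₀² = 1880.9569 + 12·4271.9296 = 53144.1121.
Posterior precision = 1/σ₀² + n/σ² = 1/4271.9296 + 12/1880.9569 = (σ² + n·σ₀²)/(σ₀²σ²) = 53144.1121/(4271.9296·1880.9569); posterior variance σₙ² = σ₀²σ²/(σ² + n·σ₀²) = 4271.9296·1880.9569/53144.1121 = 151.198602.
Posterior SD = √σₙ² = √(4271.9296·1880.9569/53144.1121) = 12.2963.

12.2963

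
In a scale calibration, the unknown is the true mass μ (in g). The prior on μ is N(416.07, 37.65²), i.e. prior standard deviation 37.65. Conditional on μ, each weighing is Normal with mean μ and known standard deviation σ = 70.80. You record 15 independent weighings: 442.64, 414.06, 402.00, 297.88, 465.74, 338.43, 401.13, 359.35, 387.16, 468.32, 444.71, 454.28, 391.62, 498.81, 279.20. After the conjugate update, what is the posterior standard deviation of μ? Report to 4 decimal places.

For Normal data with known variance σ², a Normal(μ₀, σ₀²) prior on μ is conjugate. Posterior precision = 1/σ₀² + n/σ²; posterior mean is the precision-weighted average of μ₀ and x̄.
σ₀² = 37.65² = 1417.5225, σ² = 70.80² = 5012.64; σ² + n·σ₀² = 5012.64 + 15·1417.5225 = 26275.4775.
Posterior precision = 1/σ₀² + n/σ² = 1/1417.5225 + 15/5012.64 = (σ² + n·σ₀²)/(σ₀²σ²) = 26275.4775/(1417.5225·5012.64); posterior variance σₙ² = σ₀²σ²/(σ² + n·σ₀²) = 1417.5225·5012.64/26275.4775 = 270.424390.
Posterior SD = √σₙ² = √(1417.5225·5012.64/26275.4775) = 16.4446.

16.4446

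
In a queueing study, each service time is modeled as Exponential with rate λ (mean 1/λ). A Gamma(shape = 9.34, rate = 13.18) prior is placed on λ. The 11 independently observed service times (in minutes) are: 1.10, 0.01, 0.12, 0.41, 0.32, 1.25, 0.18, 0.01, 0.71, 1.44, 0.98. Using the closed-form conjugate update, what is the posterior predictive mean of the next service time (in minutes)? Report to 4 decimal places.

1.0191

With a Gamma(shape α, rate β) prior on the exponential rate λ, the posterior after n observations with total T = Σxᵢ is Gamma(α+n, β+T).
Sum of observations T = 6.53 minutes; n = 11.
Posterior: Gamma(9.34+11, 13.18+6.53) = Gamma(20.34, 19.71).
The predictive distribution for the next observation is Lomax; its mean is β/(α−1) = 19.71/19.34 = 1.0191.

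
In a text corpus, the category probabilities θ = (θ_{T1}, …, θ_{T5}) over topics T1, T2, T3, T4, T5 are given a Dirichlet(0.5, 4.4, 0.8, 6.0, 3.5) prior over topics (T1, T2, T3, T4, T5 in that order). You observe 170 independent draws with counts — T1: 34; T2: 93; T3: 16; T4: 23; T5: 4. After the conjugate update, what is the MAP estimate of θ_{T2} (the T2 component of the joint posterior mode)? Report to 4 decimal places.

The Dirichlet prior is conjugate to the Multinomial likelihood: each posterior αⱼ = prior αⱼ + observed count nⱼ.
Posterior concentration: (34.5, 97.4, 16.8, 29.0, 7.5), total = 185.2.
Joint mode component: (α_{T2}−1)/(Σα−K) = 96.4/180.2 = 0.5350.

0.5350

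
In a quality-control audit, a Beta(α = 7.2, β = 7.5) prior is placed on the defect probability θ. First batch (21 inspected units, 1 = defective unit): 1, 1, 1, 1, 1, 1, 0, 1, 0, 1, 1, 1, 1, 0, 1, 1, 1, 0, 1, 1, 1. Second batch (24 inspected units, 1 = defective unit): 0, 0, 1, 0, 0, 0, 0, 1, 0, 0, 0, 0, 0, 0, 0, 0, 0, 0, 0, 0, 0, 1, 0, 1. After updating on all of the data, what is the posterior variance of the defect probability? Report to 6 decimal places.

0.004106

The Beta prior is conjugate to a Binomial/Bernoulli likelihood; the update adds successes to α and failures to β.
After batch 1: Beta(7.2+17, 7.5+4) = Beta(24.2, 11.5).
After batch 2: Beta(24.2+4, 11.5+20) = Beta(28.2, 31.5).
Var = αβ/((α+β)²(α+β+1)) = 28.2·31.5/(59.7²·60.7) = 0.004106.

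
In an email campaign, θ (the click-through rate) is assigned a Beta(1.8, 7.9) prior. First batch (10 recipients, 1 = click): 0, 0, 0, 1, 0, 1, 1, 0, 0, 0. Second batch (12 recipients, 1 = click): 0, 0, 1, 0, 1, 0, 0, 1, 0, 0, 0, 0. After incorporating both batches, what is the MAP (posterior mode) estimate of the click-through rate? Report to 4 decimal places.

0.2290

The Beta prior is conjugate to a Binomial/Bernoulli likelihood; the update adds successes to α and failures to β.
After batch 1: Beta(1.8+3, 7.9+7) = Beta(4.8, 14.9).
After batch 2: Beta(4.8+3, 14.9+9) = Beta(7.8, 23.9).
Mode of Beta(a,b) for a,b>1 is (a−1)/(a+b−2) = 6.8/29.7 = 0.2290.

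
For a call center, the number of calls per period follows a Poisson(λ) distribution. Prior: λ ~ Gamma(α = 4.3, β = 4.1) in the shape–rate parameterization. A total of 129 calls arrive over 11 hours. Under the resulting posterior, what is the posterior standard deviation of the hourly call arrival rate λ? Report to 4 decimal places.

With a Gamma(shape α, rate β) prior, the Poisson likelihood is conjugate: the posterior is Gamma(α + ΣXᵢ, β + n).
Posterior: Gamma(α+S, β+n) = Gamma(4.3+129, 4.1+11) = Gamma(133.3, 15.1).
SD = √α/β = √133.3/15.1 = 0.7646.

0.7646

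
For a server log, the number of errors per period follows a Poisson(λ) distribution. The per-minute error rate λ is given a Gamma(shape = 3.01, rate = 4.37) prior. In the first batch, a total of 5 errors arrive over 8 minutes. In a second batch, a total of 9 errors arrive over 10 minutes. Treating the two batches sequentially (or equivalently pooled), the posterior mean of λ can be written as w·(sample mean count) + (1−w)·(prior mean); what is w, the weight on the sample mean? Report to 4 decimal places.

0.8046

With a Gamma(shape α, rate β) prior, the Poisson likelihood is conjugate: the posterior is Gamma(α + ΣXᵢ, β + n).
Total number of minutes: n = 8 + 10 = 18.
Posterior mean = (α₀+S)/(β₀+n) = [n/(β₀+n)]·(S/n) + [β₀/(β₀+n)]·(α₀/β₀), so only n and β₀ enter the weight.
Weight on data w = n/(β₀+n) = 18/(4.37+18) = 18/22.37 = 0.8046.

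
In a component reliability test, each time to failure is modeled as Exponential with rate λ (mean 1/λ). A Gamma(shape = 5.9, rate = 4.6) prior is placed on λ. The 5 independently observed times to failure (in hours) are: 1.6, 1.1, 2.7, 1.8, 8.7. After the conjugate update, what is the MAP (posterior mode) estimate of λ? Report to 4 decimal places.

0.4829

With a Gamma(shape α, rate β) prior on the exponential rate λ, the posterior after n observations with total T = Σxᵢ is Gamma(α+n, β+T).
Sum of observations T = 15.9 hours; n = 5.
Posterior: Gamma(5.9+5, 4.6+15.9) = Gamma(10.9, 20.5).
Mode = (α−1)/β = 0.4829.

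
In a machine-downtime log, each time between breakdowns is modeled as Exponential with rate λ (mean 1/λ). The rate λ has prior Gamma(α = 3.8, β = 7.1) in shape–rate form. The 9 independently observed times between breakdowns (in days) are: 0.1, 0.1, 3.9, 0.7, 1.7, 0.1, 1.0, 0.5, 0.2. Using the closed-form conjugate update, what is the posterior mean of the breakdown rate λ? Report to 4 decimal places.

With a Gamma(shape α, rate β) prior on the exponential rate λ, the posterior after n observations with total T = Σxᵢ is Gamma(α+n, β+T).
Sum of observations T = 8.3 days; n = 9.
Posterior: Gamma(3.8+9, 7.1+8.3) = Gamma(12.8, 15.4).
Posterior mean of λ = α/β = 12.8/15.4 = 0.8312.

0.8312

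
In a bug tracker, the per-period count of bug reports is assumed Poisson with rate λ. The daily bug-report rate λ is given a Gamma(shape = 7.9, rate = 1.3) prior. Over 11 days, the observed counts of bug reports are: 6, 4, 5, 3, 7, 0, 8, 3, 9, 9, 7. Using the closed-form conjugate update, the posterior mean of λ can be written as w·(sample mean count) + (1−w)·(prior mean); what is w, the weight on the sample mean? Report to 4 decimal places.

0.8943

With a Gamma(shape α, rate β) prior, the Poisson likelihood is conjugate: the posterior is Gamma(α + ΣXᵢ, β + n).
Posterior mean = (α₀+S)/(β₀+n) = [n/(β₀+n)]·(S/n) + [β₀/(β₀+n)]·(α₀/β₀), so only n and β₀ enter the weight.
Weight on data w = n/(β₀+n) = 11/(1.3+11) = 11/12.3 = 0.8943.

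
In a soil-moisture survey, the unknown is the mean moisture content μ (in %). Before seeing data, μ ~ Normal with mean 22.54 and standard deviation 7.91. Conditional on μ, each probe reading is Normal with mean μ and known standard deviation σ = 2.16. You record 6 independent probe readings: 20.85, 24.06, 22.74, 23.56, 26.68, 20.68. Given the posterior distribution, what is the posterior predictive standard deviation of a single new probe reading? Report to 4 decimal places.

For Normal data with known variance σ², a Normal(μ₀, σ₀²) prior on μ is conjugate. Posterior precision = 1/σ₀² + n/σ²; posterior mean is the precision-weighted average of μ₀ and x̄.
σ₀² = 7.91² = 62.5681, σ² = 2.16² = 4.6656; σ² + n·σ₀² = 4.6656 + 6·62.5681 = 380.0742.
Posterior precision = 1/σ₀² + n/σ² = 1/62.5681 + 6/4.6656 = (σ² + n·σ₀²)/(σ₀²σ²) = 380.0742/(62.5681·4.6656); posterior variance σₙ² = σ₀²σ²/(σ² + n·σ₀²) = 62.5681·4.6656/380.0742 = 0.768055.
Predictive variance for one new observation = σₙ² + σ² = 62.5681·4.6656/380.0742 + 4.6656 = σ²·(σ₀² + 380.0742)/380.0742 = 4.6656·442.6423/380.0742 = 5.433655; SD = √(4.6656·442.6423/380.0742) = 2.3310.

2.3310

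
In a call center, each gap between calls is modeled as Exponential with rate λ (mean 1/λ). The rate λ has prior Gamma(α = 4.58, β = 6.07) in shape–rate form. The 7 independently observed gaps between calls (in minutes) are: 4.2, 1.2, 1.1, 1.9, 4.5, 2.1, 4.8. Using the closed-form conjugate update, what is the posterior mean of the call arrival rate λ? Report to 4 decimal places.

With a Gamma(shape α, rate β) prior on the exponential rate λ, the posterior after n observations with total T = Σxᵢ is Gamma(α+n, β+T).
Sum of observations T = 19.8 minutes; n = 7.
Posterior: Gamma(4.58+7, 6.07+19.8) = Gamma(11.58, 25.87).
Posterior mean of λ = α/β = 11.58/25.87 = 0.4476.

0.4476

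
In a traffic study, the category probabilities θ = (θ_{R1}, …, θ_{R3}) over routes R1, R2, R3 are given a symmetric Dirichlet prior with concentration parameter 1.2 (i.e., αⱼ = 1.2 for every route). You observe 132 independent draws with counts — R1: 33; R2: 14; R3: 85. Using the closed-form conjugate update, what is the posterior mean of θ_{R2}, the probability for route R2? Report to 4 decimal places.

The Dirichlet prior is conjugate to the Multinomial likelihood: each posterior αⱼ = prior αⱼ + observed count nⱼ.
Posterior concentration: (34.2, 15.2, 86.2), total = 135.6.
E[θ_{R2}|data] = α_{R2}/Σα = 15.2/135.6 = 0.1121.

0.1121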